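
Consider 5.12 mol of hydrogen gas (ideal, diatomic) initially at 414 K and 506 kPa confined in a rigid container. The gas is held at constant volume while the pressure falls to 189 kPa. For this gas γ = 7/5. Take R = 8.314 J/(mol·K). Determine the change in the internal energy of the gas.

V₁ = nRT₁/P₁ = 5.12×8.314×414/506 = 34.8 L.
Isochoric: V stays 34.8 L; P/T = const ⇒ T₂ = 155 K, P₂ = 189 kPa.
For an ideal gas ΔU = nCvΔT with Cv = (5/2)R = 20.8 J/(mol·K).
ΔU = 5.12×20.8×(155−414) = -27600 J.

-27600 J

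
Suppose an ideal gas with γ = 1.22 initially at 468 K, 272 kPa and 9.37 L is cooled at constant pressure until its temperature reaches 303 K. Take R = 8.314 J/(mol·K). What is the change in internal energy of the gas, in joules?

-4080 J

n = P₁V₁/(RT₁) = 272×9.37/(8.314×468) = 0.655 mol.
Isobaric: P stays 272 kPa; V/T = const ⇒ T₂ = 303 K, V₂ = 6.07 L.
For an ideal gas ΔU = nCvΔT with Cv = R/(γ−1) = 37.8 J/(mol·K).
ΔU = 0.655×37.8×(303−468) = -4080 J.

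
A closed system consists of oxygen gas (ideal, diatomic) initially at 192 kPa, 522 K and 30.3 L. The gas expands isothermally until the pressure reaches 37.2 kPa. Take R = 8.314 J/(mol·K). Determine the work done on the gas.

n = P₁V₁/(RT₁) = 192×30.3/(8.314×522) = 1.34 mol.
Isothermal: T stays 522 K; PV = const ⇒ V₂ = 156 L, P₂ = 37.2 kPa.
W = nRT ln(V₂/V₁) = 1.34×8.314×522×ln(5.16) = 9550 J.
Work done on the gas = −W_by = -9550 J.

-9550 J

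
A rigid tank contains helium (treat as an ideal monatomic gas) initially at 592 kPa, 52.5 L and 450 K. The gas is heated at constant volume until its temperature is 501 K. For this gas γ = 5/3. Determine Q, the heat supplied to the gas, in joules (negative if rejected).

5280 J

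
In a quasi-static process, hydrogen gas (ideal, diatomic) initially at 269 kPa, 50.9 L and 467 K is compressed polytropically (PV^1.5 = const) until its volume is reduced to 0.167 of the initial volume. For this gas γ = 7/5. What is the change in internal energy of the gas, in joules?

n = P₁V₁/(RT₁) = 269×50.9/(8.314×467) = 3.53 mol.
Polytropic n=1.5: T₂ = T₁(V₁/V₂)^(n−1) = 467×(5.99)^0.50 = 1140 K; P₂ = P₁(V₁/V₂)^n = 3940 kPa.
For an ideal gas ΔU = nCvΔT with Cv = (5/2)R = 20.8 J/(mol·K).
ΔU = 3.53×20.8×(1140−467) = 49500 J.

49500 J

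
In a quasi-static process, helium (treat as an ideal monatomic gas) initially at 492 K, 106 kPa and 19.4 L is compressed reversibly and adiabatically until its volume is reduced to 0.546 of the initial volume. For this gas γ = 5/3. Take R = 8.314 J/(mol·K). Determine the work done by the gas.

n = P₁V₁/(RT₁) = 106×19.4/(8.314×492) = 0.503 mol.
Adiabatic: TV^(γ−1) = const ⇒ T₂ = 492×(1.83)^0.667 = 736 K; PV^γ = const ⇒ P₂ = 291 kPa.
ΔU = nCvΔT = 0.503×12.5×(736−492) = 1530 J.
Q = 0 for an adiabatic process, so W = −ΔU = -1530 J.

-1530 J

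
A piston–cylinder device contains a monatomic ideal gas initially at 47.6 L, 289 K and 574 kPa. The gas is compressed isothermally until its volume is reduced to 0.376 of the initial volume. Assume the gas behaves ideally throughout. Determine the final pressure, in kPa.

1530 kPa

Isothermal: T stays 289 K; PV = const ⇒ V₂ = 17.9 L, P₂ = 1530 kPa.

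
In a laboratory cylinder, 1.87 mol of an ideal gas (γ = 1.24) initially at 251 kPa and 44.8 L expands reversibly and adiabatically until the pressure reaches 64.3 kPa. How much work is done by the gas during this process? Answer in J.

T₁ = P₁V₁/(nR) = 251×44.8/(1.87×8.314) = 723 K.
Adiabatic: T₂/T₁ = (P₂/P₁)^((γ−1)/γ) ⇒ T₂ = 723×(0.256)^0.194 = 556 K; V₂ = 134 L.
ΔU = nCvΔT = 1.87×34.6×(556−723) = -10900 J.
Q = 0 for an adiabatic process, so W = −ΔU = 10900 J.

10900 J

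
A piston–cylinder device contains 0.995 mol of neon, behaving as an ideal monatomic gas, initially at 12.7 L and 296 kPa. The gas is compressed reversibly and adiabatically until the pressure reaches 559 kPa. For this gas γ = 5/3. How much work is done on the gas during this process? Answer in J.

1630 J

T₁ = P₁V₁/(nR) = 296×12.7/(0.995×8.314) = 454 K.
Adiabatic: T₂/T₁ = (P₂/P₁)^((γ−1)/γ) ⇒ T₂ = 454×(1.89)^0.400 = 586 K; V₂ = 8.67 L.
ΔU = nCvΔT = 0.995×12.5×(586−454) = 1630 J.
Q = 0 for an adiabatic process, so W = −ΔU = -1630 J.
Work done on the gas = −W_by = 1630 J.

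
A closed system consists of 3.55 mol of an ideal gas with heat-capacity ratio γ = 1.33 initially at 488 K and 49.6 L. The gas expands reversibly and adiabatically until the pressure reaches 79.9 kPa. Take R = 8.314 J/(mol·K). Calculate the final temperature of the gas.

354 K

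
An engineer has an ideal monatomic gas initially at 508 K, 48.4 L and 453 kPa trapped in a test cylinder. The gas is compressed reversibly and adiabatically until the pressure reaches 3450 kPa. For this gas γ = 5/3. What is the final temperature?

1140 K

Adiabatic: T₂/T₁ = (P₂/P₁)^((γ−1)/γ) ⇒ T₂ = 508×(7.62)^0.400 = 1140 K; V₂ = 14.3 L.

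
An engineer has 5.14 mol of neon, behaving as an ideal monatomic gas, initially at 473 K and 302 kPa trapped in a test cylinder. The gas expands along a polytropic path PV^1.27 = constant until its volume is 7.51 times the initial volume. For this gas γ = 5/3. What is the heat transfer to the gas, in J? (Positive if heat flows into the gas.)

V₁ = nRT₁/P₁ = 5.14×8.314×473/302 = 66.9 L.
Polytropic n=1.27: T₂ = T₁(V₁/V₂)^(n−1) = 473×(0.133)^0.27 = 274 K; P₂ = P₁(V₁/V₂)^n = 23.3 kPa.
W = (P₁V₁−P₂V₂)/(n−1) = (302×66.9−23.3×503)/0.27 = 31400 J.
ΔU = nCvΔT = 5.14×12.5×(274−473) = -12700 J.
Q = ΔU + W = 18700 J.

18700 J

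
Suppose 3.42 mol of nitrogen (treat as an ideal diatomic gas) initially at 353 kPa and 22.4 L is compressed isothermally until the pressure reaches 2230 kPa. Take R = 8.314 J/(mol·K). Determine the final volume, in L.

T₁ = P₁V₁/(nR) = 353×22.4/(3.42×8.314) = 278 K.
Isothermal: T stays 278 K; PV = const ⇒ V₂ = 3.55 L, P₂ = 2230 kPa.

3.55 L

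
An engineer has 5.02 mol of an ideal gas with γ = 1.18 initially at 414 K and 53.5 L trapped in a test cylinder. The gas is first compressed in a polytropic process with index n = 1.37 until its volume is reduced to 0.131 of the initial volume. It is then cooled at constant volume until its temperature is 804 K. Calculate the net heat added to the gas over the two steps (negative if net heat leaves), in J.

38100 J

P₁ = nRT₁/V₁ = 5.02×8.314×414/53.5 = 323 kPa.
Step 1 — Polytropic n=1.37: T₂ = T₁(V₁/V₂)^(n−1) = 414×(7.63)^0.37 = 878 K; P₂ = P₁(V₁/V₂)^n = 5230 kPa.
W = (P₁V₁−P₂V₂)/(n−1) = (323×53.5−5230×7.01)/0.37 = -52400 J.
ΔU = nCvΔT = 5.02×46.2×(878−414) = 108000 J.
Q = ΔU + W = 55300 J.
State after step 1: P = 5230 kPa, V = 7.01 L, T = 878 K.
Step 2 — Isochoric: V stays 7.01 L; P/T = const ⇒ T₂ = 804 K, P₂ = 4790 kPa.
W = 0 (no volume change).
ΔU = nCvΔT = 5.02×46.2×(804−878) = -17200 J.
Q = ΔU = -17200 J.
Net over both steps: W = -52400 J, Q = 38100 J, ΔU = 90400 J.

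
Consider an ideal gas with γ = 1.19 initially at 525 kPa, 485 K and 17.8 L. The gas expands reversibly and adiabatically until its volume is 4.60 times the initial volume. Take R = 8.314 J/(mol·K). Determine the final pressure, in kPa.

Adiabatic: TV^(γ−1) = const ⇒ T₂ = 485×(0.217)^0.190 = 363 K; PV^γ = const ⇒ P₂ = 85.4 kPa.

85.4 kPa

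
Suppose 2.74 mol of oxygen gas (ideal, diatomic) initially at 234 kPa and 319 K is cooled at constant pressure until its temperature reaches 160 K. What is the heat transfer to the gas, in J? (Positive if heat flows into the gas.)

V₁ = nRT₁/P₁ = 2.74×8.314×319/234 = 31.1 L.
Isobaric: P stays 234 kPa; V/T = const ⇒ T₂ = 160 K, V₂ = 15.6 L.
W = PΔV = 234×(15.6−31.1) kPa·L = -3620 J.
ΔU = nCvΔT = 2.74×20.8×(160−319) = -9060 J.
Q = ΔU + W = nCpΔT = -12700 J.

-12700 J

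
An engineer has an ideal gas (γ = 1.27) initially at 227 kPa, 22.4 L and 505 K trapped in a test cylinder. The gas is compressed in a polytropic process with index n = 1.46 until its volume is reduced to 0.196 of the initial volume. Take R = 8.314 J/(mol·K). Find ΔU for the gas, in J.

n = P₁V₁/(RT₁) = 227×22.4/(8.314×505) = 1.21 mol.
Polytropic n=1.46: T₂ = T₁(V₁/V₂)^(n−1) = 505×(5.10)^0.46 = 1070 K; P₂ = P₁(V₁/V₂)^n = 2450 kPa.
For an ideal gas ΔU = nCvΔT with Cv = R/(γ−1) = 30.8 J/(mol·K).
ΔU = 1.21×30.8×(1070−505) = 21000 J.

21000 J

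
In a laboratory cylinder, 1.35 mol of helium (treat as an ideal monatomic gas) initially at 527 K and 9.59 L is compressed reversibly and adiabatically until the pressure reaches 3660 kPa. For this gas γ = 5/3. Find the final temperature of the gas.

1070 K

P₁ = nRT₁/V₁ = 1.35×8.314×527/9.59 = 617 kPa.
Adiabatic: T₂/T₁ = (P₂/P₁)^((γ−1)/γ) ⇒ T₂ = 527×(5.93)^0.400 = 1070 K; V₂ = 3.29 L.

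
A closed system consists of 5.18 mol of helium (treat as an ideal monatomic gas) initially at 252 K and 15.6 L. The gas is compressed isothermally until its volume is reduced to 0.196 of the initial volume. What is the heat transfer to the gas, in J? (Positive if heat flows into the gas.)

P₁ = nRT₁/V₁ = 5.18×8.314×252/15.6 = 696 kPa.
Isothermal: T stays 252 K; PV = const ⇒ V₂ = 3.06 L, P₂ = 3550 kPa.
ΔU = 0 (ideal gas, T constant).
W = nRT ln(V₂/V₁) = 5.18×8.314×252×ln(0.196) = -17700 J.
Q = ΔU + W = -17700 J.

-17700 J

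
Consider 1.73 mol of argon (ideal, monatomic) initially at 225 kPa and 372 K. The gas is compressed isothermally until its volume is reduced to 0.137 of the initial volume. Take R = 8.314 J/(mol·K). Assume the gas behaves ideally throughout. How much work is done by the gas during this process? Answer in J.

-10600 J

V₁ = nRT₁/P₁ = 1.73×8.314×372/225 = 23.8 L.
Isothermal: T stays 372 K; PV = const ⇒ V₂ = 3.26 L, P₂ = 1640 kPa.
W = nRT ln(V₂/V₁) = 1.73×8.314×372×ln(0.137) = -10600 J.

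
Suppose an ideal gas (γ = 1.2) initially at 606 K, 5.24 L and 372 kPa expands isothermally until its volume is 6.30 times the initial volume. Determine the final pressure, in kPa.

Isothermal: T stays 606 K; PV = const ⇒ V₂ = 33.0 L, P₂ = 59.0 kPa.

59.0 kPa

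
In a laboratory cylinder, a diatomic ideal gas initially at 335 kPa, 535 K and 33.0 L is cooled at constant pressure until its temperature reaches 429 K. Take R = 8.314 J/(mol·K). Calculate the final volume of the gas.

26.5 L

Isobaric: P stays 335 kPa; V/T = const ⇒ T₂ = 429 K, V₂ = 26.5 L.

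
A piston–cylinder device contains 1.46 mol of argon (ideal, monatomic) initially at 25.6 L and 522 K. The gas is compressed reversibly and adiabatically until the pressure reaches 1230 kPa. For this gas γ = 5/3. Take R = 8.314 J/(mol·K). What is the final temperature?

991 K

P₁ = nRT₁/V₁ = 1.46×8.314×522/25.6 = 248 kPa.
Adiabatic: T₂/T₁ = (P₂/P₁)^((γ−1)/γ) ⇒ T₂ = 522×(4.97)^0.400 = 991 K; V₂ = 9.78 L.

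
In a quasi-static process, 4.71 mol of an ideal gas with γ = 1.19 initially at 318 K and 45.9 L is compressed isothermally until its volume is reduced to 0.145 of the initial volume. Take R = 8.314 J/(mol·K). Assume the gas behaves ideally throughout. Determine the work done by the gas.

-24000 J

P₁ = nRT₁/V₁ = 4.71×8.314×318/45.9 = 271 kPa.
Isothermal: T stays 318 K; PV = const ⇒ V₂ = 6.66 L, P₂ = 1870 kPa.
W = nRT ln(V₂/V₁) = 4.71×8.314×318×ln(0.145) = -24000 J.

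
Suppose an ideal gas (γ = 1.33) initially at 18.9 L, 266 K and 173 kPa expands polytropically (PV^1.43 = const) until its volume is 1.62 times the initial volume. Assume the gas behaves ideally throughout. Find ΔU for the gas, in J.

-1860 J

n = P₁V₁/(RT₁) = 173×18.9/(8.314×266) = 1.48 mol.
Polytropic n=1.43: T₂ = T₁(V₁/V₂)^(n−1) = 266×(0.617)^0.43 = 216 K; P₂ = P₁(V₁/V₂)^n = 86.8 kPa.
For an ideal gas ΔU = nCvΔT with Cv = R/(γ−1) = 25.2 J/(mol·K).
ΔU = 1.48×25.2×(216−266) = -1860 J.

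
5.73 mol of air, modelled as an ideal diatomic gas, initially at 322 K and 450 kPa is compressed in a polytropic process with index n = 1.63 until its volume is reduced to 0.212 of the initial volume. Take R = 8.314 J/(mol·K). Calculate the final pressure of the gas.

V₁ = nRT₁/P₁ = 5.73×8.314×322/450 = 34.1 L.
Polytropic n=1.63: T₂ = T₁(V₁/V₂)^(n−1) = 322×(4.72)^0.63 = 856 K; P₂ = P₁(V₁/V₂)^n = 5640 kPa.

5640 kPa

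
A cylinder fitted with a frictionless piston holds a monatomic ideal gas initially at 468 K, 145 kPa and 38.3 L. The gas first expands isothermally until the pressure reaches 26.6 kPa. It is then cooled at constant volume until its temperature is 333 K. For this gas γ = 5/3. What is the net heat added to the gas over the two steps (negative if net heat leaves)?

7010 J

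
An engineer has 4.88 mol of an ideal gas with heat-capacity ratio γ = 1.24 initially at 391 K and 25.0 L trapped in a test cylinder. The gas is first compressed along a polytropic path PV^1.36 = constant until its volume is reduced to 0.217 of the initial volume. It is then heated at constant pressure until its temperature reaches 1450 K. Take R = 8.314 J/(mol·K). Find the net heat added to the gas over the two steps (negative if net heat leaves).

P₁ = nRT₁/V₁ = 4.88×8.314×391/25.0 = 635 kPa.
Step 1 — Polytropic n=1.36: T₂ = T₁(V₁/V₂)^(n−1) = 391×(4.61)^0.36 = 678 K; P₂ = P₁(V₁/V₂)^n = 5070 kPa.
W = (P₁V₁−P₂V₂)/(n−1) = (635×25.0−5070×5.42)/0.36 = -32300 J.
ΔU = nCvΔT = 4.88×34.6×(678−391) = 48500 J.
Q = ΔU + W = 16200 J.
State after step 1: P = 5070 kPa, V = 5.42 L, T = 678 K.
Step 2 — Isobaric: P stays 5070 kPa; V/T = const ⇒ T₂ = 1450 K, V₂ = 11.6 L.
W = PΔV = 5070×(11.6−5.42) kPa·L = 31300 J.
ΔU = nCvΔT = 4.88×34.6×(1450−678) = 131000 J.
Q = ΔU + W = nCpΔT = 162000 J.
Net over both steps: W = -981 J, Q = 178000 J, ΔU = 179000 J.

178000 J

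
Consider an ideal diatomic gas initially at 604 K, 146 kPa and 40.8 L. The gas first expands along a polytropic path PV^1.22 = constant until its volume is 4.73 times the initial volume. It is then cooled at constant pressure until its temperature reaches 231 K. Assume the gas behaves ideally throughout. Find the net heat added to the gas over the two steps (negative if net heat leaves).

n = P₁V₁/(RT₁) = 146×40.8/(8.314×604) = 1.19 mol.
Step 1 — Polytropic n=1.22: T₂ = T₁(V₁/V₂)^(n−1) = 604×(0.211)^0.22 = 429 K; P₂ = P₁(V₁/V₂)^n = 21.9 kPa.
W = (P₁V₁−P₂V₂)/(n−1) = (146×40.8−21.9×193)/0.22 = 7840 J.
ΔU = nCvΔT = 1.19×20.8×(429−604) = -4310 J.
Q = ΔU + W = 3530 J.
State after step 1: P = 21.9 kPa, V = 193 L, T = 429 K.
Step 2 — Isobaric: P stays 21.9 kPa; V/T = const ⇒ T₂ = 231 K, V₂ = 104 L.
W = PΔV = 21.9×(104−193) kPa·L = -1950 J.
ΔU = nCvΔT = 1.19×20.8×(231−429) = -4880 J.
Q = ΔU + W = nCpΔT = -6840 J.
Net over both steps: W = 5890 J, Q = -3310 J, ΔU = -9200 J.

-3310 J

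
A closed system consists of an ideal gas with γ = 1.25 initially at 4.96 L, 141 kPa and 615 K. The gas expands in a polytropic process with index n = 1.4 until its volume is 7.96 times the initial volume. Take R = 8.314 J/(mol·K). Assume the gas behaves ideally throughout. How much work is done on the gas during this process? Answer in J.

-986 J

n = P₁V₁/(RT₁) = 141×4.96/(8.314×615) = 0.137 mol.
Polytropic n=1.4: T₂ = T₁(V₁/V₂)^(n−1) = 615×(0.126)^0.40 = 268 K; P₂ = P₁(V₁/V₂)^n = 7.73 kPa.
W = (P₁V₁−P₂V₂)/(n−1) = (141×4.96−7.73×39.5)/0.40 = 986 J.
Work done on the gas = −W_by = -986 J.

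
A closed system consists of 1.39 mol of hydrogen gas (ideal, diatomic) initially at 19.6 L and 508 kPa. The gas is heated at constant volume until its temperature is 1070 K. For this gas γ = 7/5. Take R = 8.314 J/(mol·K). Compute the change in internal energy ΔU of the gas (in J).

T₁ = P₁V₁/(nR) = 508×19.6/(1.39×8.314) = 862 K.
Isochoric: V stays 19.6 L; P/T = const ⇒ T₂ = 1070 K, P₂ = 631 kPa.
For an ideal gas ΔU = nCvΔT with Cv = (5/2)R = 20.8 J/(mol·K).
ΔU = 1.39×20.8×(1070−862) = 6020 J.

6020 J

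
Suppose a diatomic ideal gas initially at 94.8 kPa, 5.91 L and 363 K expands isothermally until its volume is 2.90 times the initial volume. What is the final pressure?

32.7 kPa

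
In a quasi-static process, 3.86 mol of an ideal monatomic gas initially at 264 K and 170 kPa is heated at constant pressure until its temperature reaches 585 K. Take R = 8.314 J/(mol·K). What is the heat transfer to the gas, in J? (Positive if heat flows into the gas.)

V₁ = nRT₁/P₁ = 3.86×8.314×264/170 = 49.8 L.
Isobaric: P stays 170 kPa; V/T = const ⇒ T₂ = 585 K, V₂ = 110 L.
W = PΔV = 170×(110−49.8) kPa·L = 10300 J.
ΔU = nCvΔT = 3.86×12.5×(585−264) = 15500 J.
Q = ΔU + W = nCpΔT = 25800 J.

25800 J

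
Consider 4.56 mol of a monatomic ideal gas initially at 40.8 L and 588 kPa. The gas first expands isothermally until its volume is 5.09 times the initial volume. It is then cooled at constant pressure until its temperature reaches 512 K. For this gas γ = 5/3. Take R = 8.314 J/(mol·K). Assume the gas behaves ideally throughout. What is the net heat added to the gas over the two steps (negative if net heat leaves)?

27600 J

T₁ = P₁V₁/(nR) = 588×40.8/(4.56×8.314) = 633 K.
Step 1 — Isothermal: T stays 633 K; PV = const ⇒ V₂ = 208 L, P₂ = 116 kPa.
ΔU = 0 (ideal gas, T constant).
W = nRT ln(V₂/V₁) = 4.56×8.314×633×ln(5.09) = 39000 J.
Q = ΔU + W = 39000 J.
State after step 1: P = 116 kPa, V = 208 L, T = 633 K.
Step 2 — Isobaric: P stays 116 kPa; V/T = const ⇒ T₂ = 512 K, V₂ = 168 L.
W = PΔV = 116×(168−208) kPa·L = -4580 J.
ΔU = nCvΔT = 4.56×12.5×(512−633) = -6870 J.
Q = ΔU + W = nCpΔT = -11400 J.
Net over both steps: W = 34500 J, Q = 27600 J, ΔU = -6870 J.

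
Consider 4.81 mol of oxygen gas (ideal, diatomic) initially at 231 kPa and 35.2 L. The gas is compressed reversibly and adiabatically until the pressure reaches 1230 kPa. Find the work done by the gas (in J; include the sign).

T₁ = P₁V₁/(nR) = 231×35.2/(4.81×8.314) = 203 K.
Adiabatic: T₂/T₁ = (P₂/P₁)^((γ−1)/γ) ⇒ T₂ = 203×(5.32)^0.286 = 328 K; V₂ = 10.7 L.
ΔU = nCvΔT = 4.81×20.8×(328−203) = 12500 J.
Q = 0 for an adiabatic process, so W = −ΔU = -12500 J.

-12500 J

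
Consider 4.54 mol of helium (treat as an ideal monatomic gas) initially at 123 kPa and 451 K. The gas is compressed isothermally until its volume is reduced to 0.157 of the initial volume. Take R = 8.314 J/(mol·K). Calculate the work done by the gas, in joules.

-31500 J

V₁ = nRT₁/P₁ = 4.54×8.314×451/123 = 138 L.
Isothermal: T stays 451 K; PV = const ⇒ V₂ = 21.7 L, P₂ = 783 kPa.
W = nRT ln(V₂/V₁) = 4.54×8.314×451×ln(0.157) = -31500 J.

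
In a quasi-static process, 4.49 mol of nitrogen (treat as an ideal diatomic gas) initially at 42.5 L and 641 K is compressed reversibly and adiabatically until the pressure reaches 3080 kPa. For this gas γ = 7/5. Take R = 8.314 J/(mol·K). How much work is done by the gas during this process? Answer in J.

P₁ = nRT₁/V₁ = 4.49×8.314×641/42.5 = 563 kPa.
Adiabatic: T₂/T₁ = (P₂/P₁)^((γ−1)/γ) ⇒ T₂ = 641×(5.47)^0.286 = 1040 K; V₂ = 12.6 L.
ΔU = nCvΔT = 4.49×20.8×(1040−641) = 37400 J.
Q = 0 for an adiabatic process, so W = −ΔU = -37400 J.

-37400 J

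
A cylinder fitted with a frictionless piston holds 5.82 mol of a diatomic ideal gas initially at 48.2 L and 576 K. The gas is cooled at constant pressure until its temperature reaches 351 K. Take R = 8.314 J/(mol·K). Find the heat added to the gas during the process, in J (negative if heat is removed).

P₁ = nRT₁/V₁ = 5.82×8.314×576/48.2 = 578 kPa.
Isobaric: P stays 578 kPa; V/T = const ⇒ T₂ = 351 K, V₂ = 29.4 L.
W = PΔV = 578×(29.4−48.2) kPa·L = -10900 J.
ΔU = nCvΔT = 5.82×20.8×(351−576) = -27200 J.
Q = ΔU + W = nCpΔT = -38100 J.

-38100 J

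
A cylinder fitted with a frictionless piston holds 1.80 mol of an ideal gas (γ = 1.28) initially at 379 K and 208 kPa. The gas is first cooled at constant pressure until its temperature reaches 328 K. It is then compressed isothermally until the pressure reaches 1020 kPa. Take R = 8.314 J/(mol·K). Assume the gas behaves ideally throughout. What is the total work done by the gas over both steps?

-8570 J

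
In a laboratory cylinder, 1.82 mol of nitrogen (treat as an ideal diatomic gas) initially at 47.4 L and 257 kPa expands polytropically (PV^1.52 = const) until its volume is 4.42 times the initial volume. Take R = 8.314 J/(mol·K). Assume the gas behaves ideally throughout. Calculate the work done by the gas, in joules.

T₁ = P₁V₁/(nR) = 257×47.4/(1.82×8.314) = 805 K.
Polytropic n=1.52: T₂ = T₁(V₁/V₂)^(n−1) = 805×(0.226)^0.52 = 372 K; P₂ = P₁(V₁/V₂)^n = 26.8 kPa.
W = (P₁V₁−P₂V₂)/(n−1) = (257×47.4−26.8×210)/0.52 = 12600 J.

12600 J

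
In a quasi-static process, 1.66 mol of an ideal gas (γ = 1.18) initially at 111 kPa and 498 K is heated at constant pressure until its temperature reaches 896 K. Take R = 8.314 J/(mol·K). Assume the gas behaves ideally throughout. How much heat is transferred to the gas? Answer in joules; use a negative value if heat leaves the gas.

36000 J

V₁ = nRT₁/P₁ = 1.66×8.314×498/111 = 61.9 L.
Isobaric: P stays 111 kPa; V/T = const ⇒ T₂ = 896 K, V₂ = 111 L.
W = PΔV = 111×(111−61.9) kPa·L = 5490 J.
ΔU = nCvΔT = 1.66×46.2×(896−498) = 30500 J.
Q = ΔU + W = nCpΔT = 36000 J.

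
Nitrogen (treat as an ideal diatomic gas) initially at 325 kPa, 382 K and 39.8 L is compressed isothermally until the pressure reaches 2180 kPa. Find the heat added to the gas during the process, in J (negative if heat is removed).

-24600 J

n = P₁V₁/(RT₁) = 325×39.8/(8.314×382) = 4.07 mol.
Isothermal: T stays 382 K; PV = const ⇒ V₂ = 5.93 L, P₂ = 2180 kPa.
ΔU = 0 (ideal gas, T constant).
W = nRT ln(V₂/V₁) = 4.07×8.314×382×ln(0.149) = -24600 J.
Q = ΔU + W = -24600 J.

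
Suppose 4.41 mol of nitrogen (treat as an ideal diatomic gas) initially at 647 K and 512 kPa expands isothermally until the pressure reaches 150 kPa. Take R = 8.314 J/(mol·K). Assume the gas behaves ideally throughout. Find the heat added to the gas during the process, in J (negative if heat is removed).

V₁ = nRT₁/P₁ = 4.41×8.314×647/512 = 46.3 L.
Isothermal: T stays 647 K; PV = const ⇒ V₂ = 158 L, P₂ = 150 kPa.
ΔU = 0 (ideal gas, T constant).
W = nRT ln(V₂/V₁) = 4.41×8.314×647×ln(3.41) = 29100 J.
Q = ΔU + W = 29100 J.

29100 J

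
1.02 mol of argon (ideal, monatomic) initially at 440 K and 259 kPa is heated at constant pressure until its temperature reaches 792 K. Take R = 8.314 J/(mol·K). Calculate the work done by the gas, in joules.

2990 J

V₁ = nRT₁/P₁ = 1.02×8.314×440/259 = 14.4 L.
Isobaric: P stays 259 kPa; V/T = const ⇒ T₂ = 792 K, V₂ = 25.9 L.
W = PΔV = 259×(25.9−14.4) kPa·L = 2990 J.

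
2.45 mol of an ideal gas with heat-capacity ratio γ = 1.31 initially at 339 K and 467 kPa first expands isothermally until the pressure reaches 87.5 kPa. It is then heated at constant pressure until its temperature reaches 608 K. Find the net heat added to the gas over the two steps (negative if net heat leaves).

34700 J

V₁ = nRT₁/P₁ = 2.45×8.314×339/467 = 14.8 L.
Step 1 — Isothermal: T stays 339 K; PV = const ⇒ V₂ = 78.9 L, P₂ = 87.5 kPa.
ΔU = 0 (ideal gas, T constant).
W = nRT ln(V₂/V₁) = 2.45×8.314×339×ln(5.34) = 11600 J.
Q = ΔU + W = 11600 J.
State after step 1: P = 87.5 kPa, V = 78.9 L, T = 339 K.
Step 2 — Isobaric: P stays 87.5 kPa; V/T = const ⇒ T₂ = 608 K, V₂ = 142 L.
W = PΔV = 87.5×(142−78.9) kPa·L = 5480 J.
ΔU = nCvΔT = 2.45×26.8×(608−339) = 17700 J.
Q = ΔU + W = nCpΔT = 23200 J.
Net over both steps: W = 17000 J, Q = 34700 J, ΔU = 17700 J.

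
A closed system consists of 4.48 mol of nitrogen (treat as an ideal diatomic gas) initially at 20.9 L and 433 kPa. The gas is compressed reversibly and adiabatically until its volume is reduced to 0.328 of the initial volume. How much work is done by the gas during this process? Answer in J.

T₁ = P₁V₁/(nR) = 433×20.9/(4.48×8.314) = 243 K.
Adiabatic: TV^(γ−1) = const ⇒ T₂ = 243×(3.05)^0.400 = 379 K; PV^γ = const ⇒ P₂ = 2060 kPa.
ΔU = nCvΔT = 4.48×20.8×(379−243) = 12700 J.
Q = 0 for an adiabatic process, so W = −ΔU = -12700 J.

-12700 J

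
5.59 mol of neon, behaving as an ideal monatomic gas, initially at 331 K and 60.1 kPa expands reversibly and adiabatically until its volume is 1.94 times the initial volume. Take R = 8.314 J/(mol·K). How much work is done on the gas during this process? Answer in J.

-8240 J

V₁ = nRT₁/P₁ = 5.59×8.314×331/60.1 = 256 L.
Adiabatic: TV^(γ−1) = const ⇒ T₂ = 331×(0.515)^0.667 = 213 K; PV^γ = const ⇒ P₂ = 19.9 kPa.
ΔU = nCvΔT = 5.59×12.5×(213−331) = -8240 J.
Q = 0 for an adiabatic process, so W = −ΔU = 8240 J.
Work done on the gas = −W_by = -8240 J.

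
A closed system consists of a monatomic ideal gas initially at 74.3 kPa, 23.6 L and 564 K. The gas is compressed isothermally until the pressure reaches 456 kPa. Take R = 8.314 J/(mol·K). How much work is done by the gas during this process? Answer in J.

-3180 J

n = P₁V₁/(RT₁) = 74.3×23.6/(8.314×564) = 0.374 mol.
Isothermal: T stays 564 K; PV = const ⇒ V₂ = 3.85 L, P₂ = 456 kPa.
W = nRT ln(V₂/V₁) = 0.374×8.314×564×ln(0.163) = -3180 J.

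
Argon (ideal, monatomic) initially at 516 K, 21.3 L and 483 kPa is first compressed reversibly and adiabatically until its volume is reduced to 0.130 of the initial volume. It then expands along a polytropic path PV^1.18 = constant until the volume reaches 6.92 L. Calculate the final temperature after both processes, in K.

1710 K

n = P₁V₁/(RT₁) = 483×21.3/(8.314×516) = 2.40 mol.
Step 1 — Adiabatic: TV^(γ−1) = const ⇒ T₂ = 516×(7.69)^0.667 = 2010 K; PV^γ = const ⇒ P₂ = 14500 kPa.
ΔU = nCvΔT = 2.40×12.5×(2010−516) = 44700 J.
Q = 0 for an adiabatic process, so W = −ΔU = -44700 J.
State after step 1: P = 14500 kPa, V = 2.77 L, T = 2010 K.
Step 2 — Polytropic n=1.18: T₂ = T₁(V₁/V₂)^(n−1) = 2010×(0.400)^0.18 = 1710 K; P₂ = P₁(V₁/V₂)^n = 4910 kPa.
W = (P₁V₁−P₂V₂)/(n−1) = (14500×2.77−4910×6.92)/0.18 = 33900 J.
ΔU = nCvΔT = 2.40×12.5×(1710−2010) = -9140 J.
Q = ΔU + W = 24700 J.
Net over both steps: W = -10900 J, Q = 24700 J, ΔU = 35600 J.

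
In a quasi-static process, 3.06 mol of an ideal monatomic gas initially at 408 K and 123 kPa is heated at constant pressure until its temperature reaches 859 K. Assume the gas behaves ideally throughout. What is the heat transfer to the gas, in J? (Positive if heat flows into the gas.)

28700 J

V₁ = nRT₁/P₁ = 3.06×8.314×408/123 = 84.4 L.
Isobaric: P stays 123 kPa; V/T = const ⇒ T₂ = 859 K, V₂ = 178 L.
W = PΔV = 123×(178−84.4) kPa·L = 11500 J.
ΔU = nCvΔT = 3.06×12.5×(859−408) = 17200 J.
Q = ΔU + W = nCpΔT = 28700 J.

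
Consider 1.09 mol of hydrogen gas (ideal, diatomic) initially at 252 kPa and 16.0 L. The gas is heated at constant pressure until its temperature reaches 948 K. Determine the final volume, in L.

T₁ = P₁V₁/(nR) = 252×16.0/(1.09×8.314) = 445 K.
Isobaric: P stays 252 kPa; V/T = const ⇒ T₂ = 948 K, V₂ = 34.1 L.

34.1 L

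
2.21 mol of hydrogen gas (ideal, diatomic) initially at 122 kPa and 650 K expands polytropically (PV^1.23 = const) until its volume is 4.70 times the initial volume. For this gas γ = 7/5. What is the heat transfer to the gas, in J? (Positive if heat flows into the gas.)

6610 J

V₁ = nRT₁/P₁ = 2.21×8.314×650/122 = 97.9 L.
Polytropic n=1.23: T₂ = T₁(V₁/V₂)^(n−1) = 650×(0.213)^0.23 = 455 K; P₂ = P₁(V₁/V₂)^n = 18.2 kPa.
W = (P₁V₁−P₂V₂)/(n−1) = (122×97.9−18.2×460)/0.23 = 15600 J.
ΔU = nCvΔT = 2.21×20.8×(455−650) = -8940 J.
Q = ΔU + W = 6610 J.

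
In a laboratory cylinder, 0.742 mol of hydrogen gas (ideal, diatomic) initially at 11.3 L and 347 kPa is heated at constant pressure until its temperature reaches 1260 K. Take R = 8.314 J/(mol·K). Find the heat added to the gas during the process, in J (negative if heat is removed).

13500 J

T₁ = P₁V₁/(nR) = 347×11.3/(0.742×8.314) = 636 K.
Isobaric: P stays 347 kPa; V/T = const ⇒ T₂ = 1260 K, V₂ = 22.4 L.
W = PΔV = 347×(22.4−11.3) kPa·L = 3850 J.
ΔU = nCvΔT = 0.742×20.8×(1260−636) = 9630 J.
Q = ΔU + W = nCpΔT = 13500 J.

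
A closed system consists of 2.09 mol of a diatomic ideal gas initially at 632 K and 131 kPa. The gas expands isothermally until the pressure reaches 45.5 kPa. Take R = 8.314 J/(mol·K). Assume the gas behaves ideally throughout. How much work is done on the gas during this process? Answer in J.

-11600 J

V₁ = nRT₁/P₁ = 2.09×8.314×632/131 = 83.8 L.
Isothermal: T stays 632 K; PV = const ⇒ V₂ = 241 L, P₂ = 45.5 kPa.
W = nRT ln(V₂/V₁) = 2.09×8.314×632×ln(2.88) = 11600 J.
Work done on the gas = −W_by = -11600 J.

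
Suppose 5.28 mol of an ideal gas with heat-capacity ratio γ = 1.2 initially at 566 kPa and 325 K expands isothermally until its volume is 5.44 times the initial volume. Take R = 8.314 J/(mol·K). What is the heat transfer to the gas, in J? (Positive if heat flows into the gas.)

V₁ = nRT₁/P₁ = 5.28×8.314×325/566 = 25.2 L.
Isothermal: T stays 325 K; PV = const ⇒ V₂ = 137 L, P₂ = 104 kPa.
ΔU = 0 (ideal gas, T constant).
W = nRT ln(V₂/V₁) = 5.28×8.314×325×ln(5.44) = 24200 J.
Q = ΔU + W = 24200 J.

24200 J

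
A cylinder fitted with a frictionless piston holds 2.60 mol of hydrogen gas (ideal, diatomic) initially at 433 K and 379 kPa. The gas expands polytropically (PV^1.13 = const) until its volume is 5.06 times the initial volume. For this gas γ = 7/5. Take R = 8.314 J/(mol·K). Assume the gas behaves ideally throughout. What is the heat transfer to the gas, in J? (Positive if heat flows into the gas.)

V₁ = nRT₁/P₁ = 2.60×8.314×433/379 = 24.7 L.
Polytropic n=1.13: T₂ = T₁(V₁/V₂)^(n−1) = 433×(0.198)^0.13 = 351 K; P₂ = P₁(V₁/V₂)^n = 60.7 kPa.
W = (P₁V₁−P₂V₂)/(n−1) = (379×24.7−60.7×125)/0.13 = 13700 J.
ΔU = nCvΔT = 2.60×20.8×(351−433) = -4450 J.
Q = ΔU + W = 9240 J.

9240 J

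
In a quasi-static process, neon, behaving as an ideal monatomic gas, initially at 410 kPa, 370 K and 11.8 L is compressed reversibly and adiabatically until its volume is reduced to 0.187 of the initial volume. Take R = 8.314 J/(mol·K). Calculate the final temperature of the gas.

1130 K

Adiabatic: TV^(γ−1) = const ⇒ T₂ = 370×(5.35)^0.667 = 1130 K; PV^γ = const ⇒ P₂ = 6700 kPa.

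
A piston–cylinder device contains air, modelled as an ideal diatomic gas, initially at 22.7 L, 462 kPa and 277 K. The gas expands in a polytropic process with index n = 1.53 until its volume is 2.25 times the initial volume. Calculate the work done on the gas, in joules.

-6910 J

n = P₁V₁/(RT₁) = 462×22.7/(8.314×277) = 4.55 mol.
Polytropic n=1.53: T₂ = T₁(V₁/V₂)^(n−1) = 277×(0.444)^0.53 = 180 K; P₂ = P₁(V₁/V₂)^n = 134 kPa.
W = (P₁V₁−P₂V₂)/(n−1) = (462×22.7−134×51.1)/0.53 = 6910 J.
Work done on the gas = −W_by = -6910 J.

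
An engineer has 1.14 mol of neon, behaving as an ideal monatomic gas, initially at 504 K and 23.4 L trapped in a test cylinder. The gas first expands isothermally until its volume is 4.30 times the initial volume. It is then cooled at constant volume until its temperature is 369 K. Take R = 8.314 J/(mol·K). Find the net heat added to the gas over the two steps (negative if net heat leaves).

5050 J

P₁ = nRT₁/V₁ = 1.14×8.314×504/23.4 = 204 kPa.
Step 1 — Isothermal: T stays 504 K; PV = const ⇒ V₂ = 101 L, P₂ = 47.5 kPa.
ΔU = 0 (ideal gas, T constant).
W = nRT ln(V₂/V₁) = 1.14×8.314×504×ln(4.30) = 6970 J.
Q = ΔU + W = 6970 J.
State after step 1: P = 47.5 kPa, V = 101 L, T = 504 K.
Step 2 — Isochoric: V stays 101 L; P/T = const ⇒ T₂ = 369 K, P₂ = 34.8 kPa.
W = 0 (no volume change).
ΔU = nCvΔT = 1.14×12.5×(369−504) = -1920 J.
Q = ΔU = -1920 J.
Net over both steps: W = 6970 J, Q = 5050 J, ΔU = -1920 J.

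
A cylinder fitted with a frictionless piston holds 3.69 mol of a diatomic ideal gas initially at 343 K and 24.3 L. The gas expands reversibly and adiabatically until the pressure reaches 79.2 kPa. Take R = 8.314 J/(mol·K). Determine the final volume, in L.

81.8 L

P₁ = nRT₁/V₁ = 3.69×8.314×343/24.3 = 433 kPa.
Adiabatic: T₂/T₁ = (P₂/P₁)^((γ−1)/γ) ⇒ T₂ = 343×(0.183)^0.286 = 211 K; V₂ = 81.8 L.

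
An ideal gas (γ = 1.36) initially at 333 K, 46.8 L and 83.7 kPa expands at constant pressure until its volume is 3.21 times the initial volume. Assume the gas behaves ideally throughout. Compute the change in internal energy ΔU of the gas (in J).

24000 J

n = P₁V₁/(RT₁) = 83.7×46.8/(8.314×333) = 1.41 mol.
Isobaric: P stays 83.7 kPa; V/T = const ⇒ T₂ = 1070 K, V₂ = 150 L.
For an ideal gas ΔU = nCvΔT with Cv = R/(γ−1) = 23.1 J/(mol·K).
ΔU = 1.41×23.1×(1070−333) = 24000 J.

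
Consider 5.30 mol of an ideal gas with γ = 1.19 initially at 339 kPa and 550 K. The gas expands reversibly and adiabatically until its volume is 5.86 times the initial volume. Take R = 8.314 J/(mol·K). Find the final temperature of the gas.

V₁ = nRT₁/P₁ = 5.30×8.314×550/339 = 71.5 L.
Adiabatic: TV^(γ−1) = const ⇒ T₂ = 550×(0.171)^0.190 = 393 K; PV^γ = const ⇒ P₂ = 41.3 kPa.

393 K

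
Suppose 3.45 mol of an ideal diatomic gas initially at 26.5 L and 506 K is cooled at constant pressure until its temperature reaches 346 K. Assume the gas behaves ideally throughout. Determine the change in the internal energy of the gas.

P₁ = nRT₁/V₁ = 3.45×8.314×506/26.5 = 548 kPa.
Isobaric: P stays 548 kPa; V/T = const ⇒ T₂ = 346 K, V₂ = 18.1 L.
For an ideal gas ΔU = nCvΔT with Cv = (5/2)R = 20.8 J/(mol·K).
ΔU = 3.45×20.8×(346−506) = -11500 J.

-11500 J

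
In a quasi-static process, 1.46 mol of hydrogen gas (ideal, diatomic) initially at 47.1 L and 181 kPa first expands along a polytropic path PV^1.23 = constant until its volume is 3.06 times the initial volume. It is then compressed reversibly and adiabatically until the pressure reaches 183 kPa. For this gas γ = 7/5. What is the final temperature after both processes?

T₁ = P₁V₁/(nR) = 181×47.1/(1.46×8.314) = 702 K.
Step 1 — Polytropic n=1.23: T₂ = T₁(V₁/V₂)^(n−1) = 702×(0.327)^0.23 = 543 K; P₂ = P₁(V₁/V₂)^n = 45.7 kPa.
W = (P₁V₁−P₂V₂)/(n−1) = (181×47.1−45.7×144)/0.23 = 8410 J.
ΔU = nCvΔT = 1.46×20.8×(543−702) = -4830 J.
Q = ΔU + W = 3570 J.
State after step 1: P = 45.7 kPa, V = 144 L, T = 543 K.
Step 2 — Adiabatic: T₂/T₁ = (P₂/P₁)^((γ−1)/γ) ⇒ T₂ = 543×(4.00)^0.286 = 807 K; V₂ = 53.5 L.
ΔU = nCvΔT = 1.46×20.8×(807−543) = 8010 J.
Q = 0 for an adiabatic process, so W = −ΔU = -8010 J.
Net over both steps: W = 396 J, Q = 3570 J, ΔU = 3180 J.

807 K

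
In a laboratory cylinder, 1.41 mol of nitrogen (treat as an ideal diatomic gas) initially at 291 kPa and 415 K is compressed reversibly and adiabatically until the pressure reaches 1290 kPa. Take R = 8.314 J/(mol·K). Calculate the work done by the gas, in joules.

-6450 J

V₁ = nRT₁/P₁ = 1.41×8.314×415/291 = 16.7 L.
Adiabatic: T₂/T₁ = (P₂/P₁)^((γ−1)/γ) ⇒ T₂ = 415×(4.43)^0.286 = 635 K; V₂ = 5.77 L.
ΔU = nCvΔT = 1.41×20.8×(635−415) = 6450 J.
Q = 0 for an adiabatic process, so W = −ΔU = -6450 J.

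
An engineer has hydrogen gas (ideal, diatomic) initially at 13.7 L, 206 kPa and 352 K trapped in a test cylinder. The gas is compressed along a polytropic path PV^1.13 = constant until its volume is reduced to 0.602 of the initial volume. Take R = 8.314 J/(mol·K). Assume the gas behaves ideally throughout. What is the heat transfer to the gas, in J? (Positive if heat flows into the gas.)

-999 J

n = P₁V₁/(RT₁) = 206×13.7/(8.314×352) = 0.964 mol.
Polytropic n=1.13: T₂ = T₁(V₁/V₂)^(n−1) = 352×(1.66)^0.13 = 376 K; P₂ = P₁(V₁/V₂)^n = 366 kPa.
W = (P₁V₁−P₂V₂)/(n−1) = (206×13.7−366×8.25)/0.13 = -1480 J.
ΔU = nCvΔT = 0.964×20.8×(376−352) = 481 J.
Q = ΔU + W = -999 J.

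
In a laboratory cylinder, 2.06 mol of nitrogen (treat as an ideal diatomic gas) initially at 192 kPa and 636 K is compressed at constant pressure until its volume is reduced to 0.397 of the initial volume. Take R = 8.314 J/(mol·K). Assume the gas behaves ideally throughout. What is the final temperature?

252 K

V₁ = nRT₁/P₁ = 2.06×8.314×636/192 = 56.7 L.
Isobaric: P stays 192 kPa; V/T = const ⇒ T₂ = 252 K, V₂ = 22.5 L.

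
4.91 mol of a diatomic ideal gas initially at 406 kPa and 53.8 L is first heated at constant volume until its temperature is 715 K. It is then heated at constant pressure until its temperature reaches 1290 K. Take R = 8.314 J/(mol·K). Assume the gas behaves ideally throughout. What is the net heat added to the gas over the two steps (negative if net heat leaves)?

T₁ = P₁V₁/(nR) = 406×53.8/(4.91×8.314) = 535 K.
Step 1 — Isochoric: V stays 53.8 L; P/T = const ⇒ T₂ = 715 K, P₂ = 543 kPa.
W = 0 (no volume change).
ΔU = nCvΔT = 4.91×20.8×(715−535) = 18400 J.
Q = ΔU = 18400 J.
State after step 1: P = 543 kPa, V = 53.8 L, T = 715 K.
Step 2 — Isobaric: P stays 543 kPa; V/T = const ⇒ T₂ = 1290 K, V₂ = 97.1 L.
W = PΔV = 543×(97.1−53.8) kPa·L = 23500 J.
ΔU = nCvΔT = 4.91×20.8×(1290−715) = 58700 J.
Q = ΔU + W = nCpΔT = 82200 J.
Net over both steps: W = 23500 J, Q = 101000 J, ΔU = 77000 J.

101000 J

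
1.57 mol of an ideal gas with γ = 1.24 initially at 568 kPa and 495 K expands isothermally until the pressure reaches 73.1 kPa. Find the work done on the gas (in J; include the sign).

-13200 J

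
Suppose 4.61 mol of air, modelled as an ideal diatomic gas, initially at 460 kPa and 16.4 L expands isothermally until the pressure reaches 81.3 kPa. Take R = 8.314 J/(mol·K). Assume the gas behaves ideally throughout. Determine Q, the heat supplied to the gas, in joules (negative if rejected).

13100 J

T₁ = P₁V₁/(nR) = 460×16.4/(4.61×8.314) = 197 K.
Isothermal: T stays 197 K; PV = const ⇒ V₂ = 92.8 L, P₂ = 81.3 kPa.
ΔU = 0 (ideal gas, T constant).
W = nRT ln(V₂/V₁) = 4.61×8.314×197×ln(5.66) = 13100 J.
Q = ΔU + W = 13100 J.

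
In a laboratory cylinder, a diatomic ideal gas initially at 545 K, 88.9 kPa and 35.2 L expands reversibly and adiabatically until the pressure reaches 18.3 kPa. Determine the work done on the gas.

-2840 J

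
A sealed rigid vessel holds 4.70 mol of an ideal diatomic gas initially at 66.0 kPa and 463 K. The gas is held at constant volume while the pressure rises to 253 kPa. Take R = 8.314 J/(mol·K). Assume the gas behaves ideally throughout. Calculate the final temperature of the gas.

1770 K

V₁ = nRT₁/P₁ = 4.70×8.314×463/66.0 = 274 L.
Isochoric: V stays 274 L; P/T = const ⇒ T₂ = 1770 K, P₂ = 253 kPa.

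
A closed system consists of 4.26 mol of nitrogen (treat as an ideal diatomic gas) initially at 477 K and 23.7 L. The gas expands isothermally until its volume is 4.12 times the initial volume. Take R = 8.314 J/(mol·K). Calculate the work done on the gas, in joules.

-23900 J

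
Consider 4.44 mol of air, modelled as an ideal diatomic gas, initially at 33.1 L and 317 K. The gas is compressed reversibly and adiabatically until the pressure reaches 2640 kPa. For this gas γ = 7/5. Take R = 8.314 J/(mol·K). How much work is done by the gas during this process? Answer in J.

P₁ = nRT₁/V₁ = 4.44×8.314×317/33.1 = 354 kPa.
Adiabatic: T₂/T₁ = (P₂/P₁)^((γ−1)/γ) ⇒ T₂ = 317×(7.47)^0.286 = 563 K; V₂ = 7.87 L.
ΔU = nCvΔT = 4.44×20.8×(563−317) = 22700 J.
Q = 0 for an adiabatic process, so W = −ΔU = -22700 J.

-22700 J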